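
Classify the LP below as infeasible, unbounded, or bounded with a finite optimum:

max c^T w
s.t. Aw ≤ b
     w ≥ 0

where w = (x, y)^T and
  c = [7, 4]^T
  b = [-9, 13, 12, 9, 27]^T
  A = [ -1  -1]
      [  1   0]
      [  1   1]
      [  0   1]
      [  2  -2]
The point (12, 0) satisfies every constraint, so the LP is feasible; the constraints give x ≤ 13 and y ≤ 9, which with x, y ≥ 0 keep the feasible region inside a bounded box. A feasible, bounded LP attains a finite optimum at a vertex.

Evaluating z = 7x + 4y at each vertex:
  (9, 0): z = 63
  (12, 0): z = 84
  (3, 9): z = 57
  (0, 9): z = 36

The LP has an optimal solution: (12, 0) with z = 84.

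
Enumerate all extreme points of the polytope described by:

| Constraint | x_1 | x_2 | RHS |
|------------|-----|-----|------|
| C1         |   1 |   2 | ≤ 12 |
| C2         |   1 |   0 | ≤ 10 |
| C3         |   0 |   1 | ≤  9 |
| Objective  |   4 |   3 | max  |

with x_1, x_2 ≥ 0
Each vertex is the intersection of two constraint boundaries that also satisfies all remaining constraints:
  x_1 = 0 and x_2 = 0 → (0, 0)
  x_1 = 10 and x_2 = 0 → (10, 0)
  x_1 + 2x_2 = 12 and x_1 = 10 → (10, 1)
  x_1 + 2x_2 = 12 and x_1 = 0 → (0, 6)

Vertices: (0, 0), (10, 0), (10, 1), (0, 6)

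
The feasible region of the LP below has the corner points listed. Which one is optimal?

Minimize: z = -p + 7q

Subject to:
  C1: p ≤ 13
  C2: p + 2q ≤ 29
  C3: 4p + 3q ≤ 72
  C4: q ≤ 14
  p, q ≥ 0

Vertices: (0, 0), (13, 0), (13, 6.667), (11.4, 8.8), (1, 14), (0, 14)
Evaluating z = -p + 7q at each vertex:
  (0, 0): z = 0
  (13, 0): z = -13
  (13, 6.667): z = 33.67
  (11.4, 8.8): z = 50.2
  (1, 14): z = 97
  (0, 14): z = 98

The smallest value is z = -13, attained at (13, 0).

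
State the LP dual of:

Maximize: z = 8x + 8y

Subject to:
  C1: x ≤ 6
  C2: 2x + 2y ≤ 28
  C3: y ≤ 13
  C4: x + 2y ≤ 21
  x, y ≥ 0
Minimize: z = 6y1 + 28y2 + 13y3 + 21y4

Subject to:
  C1: -y1 - 2y2 - y4 ≤ -8
  C2: -2y2 - y3 - 2y4 ≤ -8
  y1, y2, y3, y4 ≥ 0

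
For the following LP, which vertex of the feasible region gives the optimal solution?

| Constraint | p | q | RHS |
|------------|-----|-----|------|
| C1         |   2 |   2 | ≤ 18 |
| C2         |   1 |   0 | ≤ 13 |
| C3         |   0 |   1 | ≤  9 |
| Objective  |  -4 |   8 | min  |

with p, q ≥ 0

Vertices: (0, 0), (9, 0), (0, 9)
(9, 0) with z = -36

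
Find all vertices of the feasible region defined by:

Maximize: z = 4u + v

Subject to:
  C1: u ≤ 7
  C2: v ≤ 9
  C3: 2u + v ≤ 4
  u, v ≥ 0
Each vertex is the intersection of two constraint boundaries that also satisfies all remaining constraints:
  u = 0 and v = 0 → (0, 0)
  2u + v = 4 and v = 0 → (2, 0)
  2u + v = 4 and u = 0 → (0, 4)

Vertices: (0, 0), (2, 0), (0, 4)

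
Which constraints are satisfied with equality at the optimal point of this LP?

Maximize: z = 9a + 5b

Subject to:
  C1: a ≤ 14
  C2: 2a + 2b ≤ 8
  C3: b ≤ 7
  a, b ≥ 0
Optimal: a = 4, b = 0
Binding: C2, b ≥ 0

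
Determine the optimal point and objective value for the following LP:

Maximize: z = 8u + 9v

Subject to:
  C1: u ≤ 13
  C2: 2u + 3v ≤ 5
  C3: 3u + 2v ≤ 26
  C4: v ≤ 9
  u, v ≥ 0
u = 2.5, v = 0, z = 20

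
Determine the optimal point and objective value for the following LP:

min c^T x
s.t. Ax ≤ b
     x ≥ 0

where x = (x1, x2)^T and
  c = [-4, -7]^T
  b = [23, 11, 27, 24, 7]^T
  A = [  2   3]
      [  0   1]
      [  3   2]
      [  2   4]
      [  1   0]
Each vertex is the intersection of two constraint boundaries that also satisfies all remaining constraints:
  x1 = 0 and x2 = 0 → (0, 0)
  x1 = 7 and x2 = 0 → (7, 0)
  2x1 + 4x2 = 24 and x1 = 7 → (7, 2.5)
  2x1 + 4x2 = 24 and x1 = 0 → (0, 6)

Evaluating z = -4x1 - 7x2 at each vertex:
  (0, 0): z = 0
  (7, 0): z = -28
  (7, 2.5): z = -45.5
  (0, 6): z = -42

The minimum is at (7, 2.5) with z = -45.5.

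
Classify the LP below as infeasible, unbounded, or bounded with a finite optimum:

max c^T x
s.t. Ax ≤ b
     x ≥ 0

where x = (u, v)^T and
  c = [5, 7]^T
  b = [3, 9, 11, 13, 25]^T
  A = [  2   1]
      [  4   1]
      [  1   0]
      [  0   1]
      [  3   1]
The point (0, 3) satisfies every constraint, so the LP is feasible; the constraints give u ≤ 11 and v ≤ 13, which with u, v ≥ 0 keep the feasible region inside a bounded box. A feasible, bounded LP attains a finite optimum at a vertex.

Evaluating z = 5u + 7v at each vertex:
  (0, 0): z = 0
  (1.5, 0): z = 7.5
  (0, 3): z = 21

Bounded optimum: z* = 21 at (0, 3).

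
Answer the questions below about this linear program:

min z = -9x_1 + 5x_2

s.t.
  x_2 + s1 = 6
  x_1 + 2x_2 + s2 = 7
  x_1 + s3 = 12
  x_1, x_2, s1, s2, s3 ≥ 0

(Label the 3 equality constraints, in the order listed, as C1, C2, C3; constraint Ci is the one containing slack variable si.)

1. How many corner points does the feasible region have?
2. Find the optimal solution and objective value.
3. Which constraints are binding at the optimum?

1. 3
2. x_1 = 7, x_2 = 0, z = -63
3. C2, x_2 ≥ 0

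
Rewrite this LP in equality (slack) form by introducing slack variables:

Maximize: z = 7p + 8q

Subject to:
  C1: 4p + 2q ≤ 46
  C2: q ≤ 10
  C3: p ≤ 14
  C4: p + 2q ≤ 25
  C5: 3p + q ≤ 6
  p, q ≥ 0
max z = 7p + 8q

s.t.
  4p + 2q + s1 = 46
  q + s2 = 10
  p + s3 = 14
  p + 2q + s4 = 25
  3p + q + s5 = 6
  p, q, s1, s2, s3, s4, s5 ≥ 0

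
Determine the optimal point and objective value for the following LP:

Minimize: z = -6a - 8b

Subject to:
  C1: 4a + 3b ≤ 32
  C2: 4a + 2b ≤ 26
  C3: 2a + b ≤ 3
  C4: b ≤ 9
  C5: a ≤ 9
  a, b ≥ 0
Each vertex is the intersection of two constraint boundaries that also satisfies all remaining constraints:
  a = 0 and b = 0 → (0, 0)
  2a + b = 3 and b = 0 → (1.5, 0)
  2a + b = 3 and a = 0 → (0, 3)

Evaluating z = -6a - 8b at each vertex:
  (0, 0): z = 0
  (1.5, 0): z = -9
  (0, 3): z = -24

The minimum is at (0, 3) with z = -24.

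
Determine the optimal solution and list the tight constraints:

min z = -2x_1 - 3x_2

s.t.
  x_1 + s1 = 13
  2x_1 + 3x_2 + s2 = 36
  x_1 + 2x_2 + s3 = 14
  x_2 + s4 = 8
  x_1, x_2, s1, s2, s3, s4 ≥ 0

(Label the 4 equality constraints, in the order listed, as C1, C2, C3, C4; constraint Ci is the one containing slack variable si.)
Optimal: x_1 = 13, x_2 = 0.5
Slack at optimum:
  C1: slack = 0 (binding)
  C2: slack = 8.5
  C3: slack = 0 (binding)
  C4: slack = 7.5
  x_1 ≥ 0: x_1 = 13
  x_2 ≥ 0: x_2 = 0.5
Binding constraints: C1, C3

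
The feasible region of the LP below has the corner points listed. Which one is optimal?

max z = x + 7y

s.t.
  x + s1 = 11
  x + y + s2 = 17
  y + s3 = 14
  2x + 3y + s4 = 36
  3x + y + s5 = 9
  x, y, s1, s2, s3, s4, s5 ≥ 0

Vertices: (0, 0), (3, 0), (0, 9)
Evaluating z = x + 7y at each vertex:
  (0, 0): z = 0
  (3, 0): z = 3
  (0, 9): z = 63

The largest value is z = 63, attained at (0, 9).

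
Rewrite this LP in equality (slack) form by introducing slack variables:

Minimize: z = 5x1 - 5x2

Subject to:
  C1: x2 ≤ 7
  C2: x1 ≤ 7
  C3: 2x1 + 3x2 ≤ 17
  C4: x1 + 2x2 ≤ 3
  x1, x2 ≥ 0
min z = 5x1 - 5x2

s.t.
  x2 + s1 = 7
  x1 + s2 = 7
  2x1 + 3x2 + s3 = 17
  x1 + 2x2 + s4 = 3
  x1, x2, s1, s2, s3, s4 ≥ 0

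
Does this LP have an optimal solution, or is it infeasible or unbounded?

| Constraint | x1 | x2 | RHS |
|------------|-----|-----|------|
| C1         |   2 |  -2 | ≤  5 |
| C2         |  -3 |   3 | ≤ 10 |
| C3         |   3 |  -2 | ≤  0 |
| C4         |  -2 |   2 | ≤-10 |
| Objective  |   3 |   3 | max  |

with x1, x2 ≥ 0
C1 requires 2x1 - 2x2 ≤ 5, while C4 (-2x1 + 2x2 ≤ -10) is equivalent to 2x1 - 2x2 ≥ 10. Together they would need 10 ≤ 2x1 - 2x2 ≤ 5, which is impossible since 10 > 5. No point satisfies all constraints.

The feasible region is empty; the LP is infeasible.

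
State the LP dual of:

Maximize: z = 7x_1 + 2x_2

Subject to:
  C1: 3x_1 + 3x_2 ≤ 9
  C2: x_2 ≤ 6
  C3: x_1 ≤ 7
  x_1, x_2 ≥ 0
Minimize: z = 9y1 + 6y2 + 7y3

Subject to:
  C1: -3y1 - y3 ≤ -7
  C2: -3y1 - y2 ≤ -2
  y1, y2, y3 ≥ 0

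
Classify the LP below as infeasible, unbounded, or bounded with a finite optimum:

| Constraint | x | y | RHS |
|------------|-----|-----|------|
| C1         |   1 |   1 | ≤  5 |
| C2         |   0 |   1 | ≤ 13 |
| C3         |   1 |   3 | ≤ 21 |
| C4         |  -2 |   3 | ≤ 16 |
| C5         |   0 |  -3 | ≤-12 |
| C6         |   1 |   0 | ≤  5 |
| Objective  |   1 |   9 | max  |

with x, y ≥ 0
The point (0, 5) satisfies every constraint, so the LP is feasible; the constraints give x ≤ 5 and y ≤ 13, which with x, y ≥ 0 keep the feasible region inside a bounded box. A feasible, bounded LP attains a finite optimum at a vertex.

Evaluating z = x + 9y at each vertex:
  (0, 4): z = 36
  (1, 4): z = 37
  (0, 5): z = 45

Bounded optimum: z* = 45 at (0, 5).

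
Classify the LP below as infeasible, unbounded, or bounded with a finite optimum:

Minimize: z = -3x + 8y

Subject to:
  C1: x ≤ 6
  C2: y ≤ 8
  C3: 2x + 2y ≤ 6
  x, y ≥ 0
The point (3, 0) satisfies every constraint, so the LP is feasible; the constraints give x ≤ 6 and y ≤ 8, which with x, y ≥ 0 keep the feasible region inside a bounded box. A feasible, bounded LP attains a finite optimum at a vertex.

The LP has an optimal solution: (3, 0) with z = -9.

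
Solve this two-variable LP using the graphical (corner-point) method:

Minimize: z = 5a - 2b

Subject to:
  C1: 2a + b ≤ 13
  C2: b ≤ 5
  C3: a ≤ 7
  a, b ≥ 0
a = 0, b = 5, z = -10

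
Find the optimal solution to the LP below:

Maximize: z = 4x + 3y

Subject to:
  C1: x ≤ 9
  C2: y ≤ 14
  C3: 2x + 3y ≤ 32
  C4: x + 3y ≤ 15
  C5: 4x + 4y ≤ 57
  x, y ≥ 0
x = 9, y = 2, z = 42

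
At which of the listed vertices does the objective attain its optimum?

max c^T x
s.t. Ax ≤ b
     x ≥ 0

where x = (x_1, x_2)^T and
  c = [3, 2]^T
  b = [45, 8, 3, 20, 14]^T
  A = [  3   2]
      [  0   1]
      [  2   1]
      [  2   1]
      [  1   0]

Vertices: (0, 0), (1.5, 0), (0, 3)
Evaluating z = 3x_1 + 2x_2 at each vertex:
  (0, 0): z = 0
  (1.5, 0): z = 4.5
  (0, 3): z = 6

The largest value is z = 6, attained at (0, 3).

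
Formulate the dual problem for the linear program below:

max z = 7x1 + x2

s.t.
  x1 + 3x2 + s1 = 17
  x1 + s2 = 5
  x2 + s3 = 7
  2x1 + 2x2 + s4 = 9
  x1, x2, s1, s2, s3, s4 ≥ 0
Minimize: z = 17y1 + 5y2 + 7y3 + 9y4

Subject to:
  C1: -y1 - y2 - 2y4 ≤ -7
  C2: -3y1 - y3 - 2y4 ≤ -1
  y1, y2, y3, y4 ≥ 0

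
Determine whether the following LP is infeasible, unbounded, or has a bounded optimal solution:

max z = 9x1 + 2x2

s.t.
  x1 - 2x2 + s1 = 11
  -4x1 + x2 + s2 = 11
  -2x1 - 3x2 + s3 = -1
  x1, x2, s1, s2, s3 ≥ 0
Feasible point: (0, 1) satisfies every constraint, so the LP is feasible.
Direction d = (1, 1): for each constraint row a, a·d ≤ 0 —
  (1)(1) + (-2)(1) = -1 ≤ 0
  (-4)(1) + (1)(1) = -3 ≤ 0
  (-2)(1) + (-3)(1) = -5 ≤ 0
and d ≥ 0, so (0, 1) + t·d stays feasible for every t ≥ 0. Along this ray z = 9x1 + 2x2 changes by 11 per unit t, so z → +∞.

Unbounded: there is a feasible ray along which z → +∞.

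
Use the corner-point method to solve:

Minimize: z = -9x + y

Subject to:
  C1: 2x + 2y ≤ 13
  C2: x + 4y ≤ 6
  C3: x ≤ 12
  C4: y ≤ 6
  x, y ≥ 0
Each vertex is the intersection of two constraint boundaries that also satisfies all remaining constraints:
  x = 0 and y = 0 → (0, 0)
  x + 4y = 6 and y = 0 → (6, 0)
  x + 4y = 6 and x = 0 → (0, 1.5)

Evaluating z = -9x + y at each vertex:
  (0, 0): z = 0
  (6, 0): z = -54
  (0, 1.5): z = 1.5

The minimum is at (6, 0) with z = -54.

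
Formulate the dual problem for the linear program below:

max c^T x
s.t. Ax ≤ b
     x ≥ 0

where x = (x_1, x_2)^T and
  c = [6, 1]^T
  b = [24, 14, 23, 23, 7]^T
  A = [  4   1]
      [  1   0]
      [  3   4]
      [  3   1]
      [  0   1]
Minimize: z = 24y1 + 14y2 + 23y3 + 23y4 + 7y5

Subject to:
  C1: -4y1 - y2 - 3y3 - 3y4 ≤ -6
  C2: -y1 - 4y3 - y4 - y5 ≤ -1
  y1, y2, y3, y4, y5 ≥ 0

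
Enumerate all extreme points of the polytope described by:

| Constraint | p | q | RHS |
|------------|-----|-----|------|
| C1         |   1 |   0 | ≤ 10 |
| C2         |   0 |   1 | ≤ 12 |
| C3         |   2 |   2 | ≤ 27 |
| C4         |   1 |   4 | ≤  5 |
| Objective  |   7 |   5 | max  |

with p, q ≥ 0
Each vertex is the intersection of two constraint boundaries that also satisfies all remaining constraints:
  p = 0 and q = 0 → (0, 0)
  p + 4q = 5 and q = 0 → (5, 0)
  p + 4q = 5 and p = 0 → (0, 1.25)

Vertices: (0, 0), (5, 0), (0, 1.25)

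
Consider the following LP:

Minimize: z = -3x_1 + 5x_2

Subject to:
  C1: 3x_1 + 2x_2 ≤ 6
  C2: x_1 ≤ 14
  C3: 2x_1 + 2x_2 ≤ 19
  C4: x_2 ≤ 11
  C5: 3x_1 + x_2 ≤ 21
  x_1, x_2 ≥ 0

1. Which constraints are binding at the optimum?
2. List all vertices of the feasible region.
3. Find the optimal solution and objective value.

1. C1, x_2 ≥ 0
2. (0, 0), (2, 0), (0, 3)
3. x_1 = 2, x_2 = 0, z = -6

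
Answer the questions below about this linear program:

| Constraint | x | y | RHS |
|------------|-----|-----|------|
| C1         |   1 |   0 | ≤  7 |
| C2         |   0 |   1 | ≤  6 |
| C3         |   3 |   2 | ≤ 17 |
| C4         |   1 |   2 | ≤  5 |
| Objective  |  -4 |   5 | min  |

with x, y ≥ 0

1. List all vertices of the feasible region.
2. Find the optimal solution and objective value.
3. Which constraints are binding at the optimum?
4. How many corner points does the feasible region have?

1. (0, 0), (5, 0), (0, 2.5)
2. x = 5, y = 0, z = -20
3. C4, y ≥ 0
4. 3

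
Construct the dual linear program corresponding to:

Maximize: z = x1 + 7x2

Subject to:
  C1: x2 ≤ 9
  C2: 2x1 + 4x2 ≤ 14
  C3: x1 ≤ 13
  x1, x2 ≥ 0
Minimize: z = 9y1 + 14y2 + 13y3

Subject to:
  C1: -2y2 - y3 ≤ -1
  C2: -y1 - 4y2 ≤ -7
  y1, y2, y3 ≥ 0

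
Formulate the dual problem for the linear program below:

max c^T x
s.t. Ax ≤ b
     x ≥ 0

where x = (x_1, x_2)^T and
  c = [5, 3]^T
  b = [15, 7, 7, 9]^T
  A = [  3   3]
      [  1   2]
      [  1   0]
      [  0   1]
Minimize: z = 15y1 + 7y2 + 7y3 + 9y4

Subject to:
  C1: -3y1 - y2 - y3 ≤ -5
  C2: -3y1 - 2y2 - y4 ≤ -3
  y1, y2, y3, y4 ≥ 0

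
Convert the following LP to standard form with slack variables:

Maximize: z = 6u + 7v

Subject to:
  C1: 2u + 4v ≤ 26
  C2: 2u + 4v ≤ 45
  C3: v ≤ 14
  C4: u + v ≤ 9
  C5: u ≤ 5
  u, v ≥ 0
max z = 6u + 7v

s.t.
  2u + 4v + s1 = 26
  2u + 4v + s2 = 45
  v + s3 = 14
  u + v + s4 = 9
  u + s5 = 5
  u, v, s1, s2, s3, s4, s5 ≥ 0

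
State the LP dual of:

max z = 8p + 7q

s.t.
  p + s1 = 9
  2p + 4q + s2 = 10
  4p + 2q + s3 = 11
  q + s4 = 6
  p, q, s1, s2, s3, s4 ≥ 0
Minimize: z = 9y1 + 10y2 + 11y3 + 6y4

Subject to:
  C1: -y1 - 2y2 - 4y3 ≤ -8
  C2: -4y2 - 2y3 - y4 ≤ -7
  y1, y2, y3, y4 ≥ 0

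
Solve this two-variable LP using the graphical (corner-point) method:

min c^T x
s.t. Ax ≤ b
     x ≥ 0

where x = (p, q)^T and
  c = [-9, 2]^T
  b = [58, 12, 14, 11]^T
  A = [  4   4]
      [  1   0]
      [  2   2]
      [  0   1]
Each vertex is the intersection of two constraint boundaries that also satisfies all remaining constraints:
  p = 0 and q = 0 → (0, 0)
  2p + 2q = 14 and q = 0 → (7, 0)
  2p + 2q = 14 and p = 0 → (0, 7)

Evaluating z = -9p + 2q at each vertex:
  (0, 0): z = 0
  (7, 0): z = -63
  (0, 7): z = 14

The minimum is at (7, 0) with z = -63.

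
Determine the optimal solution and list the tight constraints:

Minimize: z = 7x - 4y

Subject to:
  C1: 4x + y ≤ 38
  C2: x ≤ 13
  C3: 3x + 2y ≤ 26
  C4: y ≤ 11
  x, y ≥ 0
Optimal: x = 0, y = 11
Binding: C4, x ≥ 0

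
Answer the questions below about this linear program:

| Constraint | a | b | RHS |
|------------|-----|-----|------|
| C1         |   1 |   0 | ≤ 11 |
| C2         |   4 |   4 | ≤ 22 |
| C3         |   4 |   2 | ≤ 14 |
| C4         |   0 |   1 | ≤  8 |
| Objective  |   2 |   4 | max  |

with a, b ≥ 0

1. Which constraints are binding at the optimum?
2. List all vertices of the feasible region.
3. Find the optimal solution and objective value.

1. C2, a ≥ 0
2. (0, 0), (3.5, 0), (1.5, 4), (0, 5.5)
3. a = 0, b = 5.5, z = 22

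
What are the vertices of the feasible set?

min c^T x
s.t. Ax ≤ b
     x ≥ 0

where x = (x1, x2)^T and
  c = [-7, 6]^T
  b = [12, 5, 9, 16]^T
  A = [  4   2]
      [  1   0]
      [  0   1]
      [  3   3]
Each vertex is the intersection of two constraint boundaries that also satisfies all remaining constraints:
  x1 = 0 and x2 = 0 → (0, 0)
  4x1 + 2x2 = 12 and x2 = 0 → (3, 0)
  4x1 + 2x2 = 12 and 3x1 + 3x2 = 16 → (0.6667, 4.667)
  3x1 + 3x2 = 16 and x1 = 0 → (0, 5.333)

Vertices: (0, 0), (3, 0), (0.6667, 4.667), (0, 5.333)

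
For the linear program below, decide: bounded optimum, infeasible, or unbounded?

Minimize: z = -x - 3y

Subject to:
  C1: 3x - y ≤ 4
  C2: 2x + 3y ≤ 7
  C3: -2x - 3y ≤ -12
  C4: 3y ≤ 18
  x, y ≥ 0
C2 requires 2x + 3y ≤ 7, while C3 (-2x - 3y ≤ -12) is equivalent to 2x + 3y ≥ 12. Together they would need 12 ≤ 2x + 3y ≤ 7, which is impossible since 12 > 7. No point satisfies all constraints.

Infeasible: no point satisfies all constraints simultaneously.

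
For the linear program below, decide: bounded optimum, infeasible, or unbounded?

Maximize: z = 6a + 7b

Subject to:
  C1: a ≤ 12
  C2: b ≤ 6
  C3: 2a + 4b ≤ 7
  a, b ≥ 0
The point (3.5, 0) satisfies every constraint, so the LP is feasible; the constraints give a ≤ 12 and b ≤ 6, which with a, b ≥ 0 keep the feasible region inside a bounded box. A feasible, bounded LP attains a finite optimum at a vertex.

Evaluating z = 6a + 7b at each vertex:
  (0, 0): z = 0
  (3.5, 0): z = 21
  (0, 1.75): z = 12.25

Bounded optimum: z* = 21 at (3.5, 0).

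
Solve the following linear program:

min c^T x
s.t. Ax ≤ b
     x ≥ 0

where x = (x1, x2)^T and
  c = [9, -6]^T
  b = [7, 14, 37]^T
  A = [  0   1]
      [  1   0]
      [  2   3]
Each vertex is the intersection of two constraint boundaries that also satisfies all remaining constraints:
  x1 = 0 and x2 = 0 → (0, 0)
  x1 = 14 and x2 = 0 → (14, 0)
  x1 = 14 and 2x1 + 3x2 = 37 → (14, 3)
  x2 = 7 and 2x1 + 3x2 = 37 → (8, 7)
  x2 = 7 and x1 = 0 → (0, 7)

Evaluating z = 9x1 - 6x2 at each vertex:
  (0, 0): z = 0
  (14, 0): z = 126
  (14, 3): z = 108
  (8, 7): z = 30
  (0, 7): z = -42

The minimum is at (0, 7) with z = -42.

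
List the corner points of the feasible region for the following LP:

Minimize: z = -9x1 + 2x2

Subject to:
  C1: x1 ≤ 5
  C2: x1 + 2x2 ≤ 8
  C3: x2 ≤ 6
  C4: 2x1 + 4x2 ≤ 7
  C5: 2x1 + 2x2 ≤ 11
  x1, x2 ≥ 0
Each vertex is the intersection of two constraint boundaries that also satisfies all remaining constraints:
  x1 = 0 and x2 = 0 → (0, 0)
  2x1 + 4x2 = 7 and x2 = 0 → (3.5, 0)
  2x1 + 4x2 = 7 and x1 = 0 → (0, 1.75)

Vertices: (0, 0), (3.5, 0), (0, 1.75)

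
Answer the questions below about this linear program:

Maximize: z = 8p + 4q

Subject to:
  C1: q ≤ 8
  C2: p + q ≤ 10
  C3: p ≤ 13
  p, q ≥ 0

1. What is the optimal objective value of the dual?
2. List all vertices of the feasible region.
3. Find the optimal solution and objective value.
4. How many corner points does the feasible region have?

1. 80 (by strong duality, equal to the primal optimum)
2. (0, 0), (10, 0), (2, 8), (0, 8)
3. p = 10, q = 0, z = 80
4. 4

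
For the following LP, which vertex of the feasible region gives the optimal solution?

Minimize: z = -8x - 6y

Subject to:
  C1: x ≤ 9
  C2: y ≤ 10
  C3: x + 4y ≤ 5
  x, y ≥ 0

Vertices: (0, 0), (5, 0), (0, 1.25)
Evaluating z = -8x - 6y at each vertex:
  (0, 0): z = 0
  (5, 0): z = -40
  (0, 1.25): z = -7.5

The smallest value is z = -40, attained at (5, 0).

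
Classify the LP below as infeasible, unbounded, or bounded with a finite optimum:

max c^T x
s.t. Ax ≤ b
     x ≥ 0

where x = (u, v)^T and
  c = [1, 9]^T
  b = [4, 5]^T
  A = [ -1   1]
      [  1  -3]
Feasible point: (0, 0) satisfies every constraint, so the LP is feasible.
Direction d = (1, 1): for each constraint row a, a·d ≤ 0 —
  (-1)(1) + (1)(1) = 0 ≤ 0
  (1)(1) + (-3)(1) = -2 ≤ 0
and d ≥ 0, so (0, 0) + t·d stays feasible for every t ≥ 0. Along this ray z = u + 9v changes by 10 per unit t, so z → +∞.

The LP is unbounded; z can be made arbitrarily large.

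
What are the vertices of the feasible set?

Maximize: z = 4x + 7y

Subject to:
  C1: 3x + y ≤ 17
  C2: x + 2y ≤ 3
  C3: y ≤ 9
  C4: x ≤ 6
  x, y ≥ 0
Each vertex is the intersection of two constraint boundaries that also satisfies all remaining constraints:
  x = 0 and y = 0 → (0, 0)
  x + 2y = 3 and y = 0 → (3, 0)
  x + 2y = 3 and x = 0 → (0, 1.5)

Vertices: (0, 0), (3, 0), (0, 1.5)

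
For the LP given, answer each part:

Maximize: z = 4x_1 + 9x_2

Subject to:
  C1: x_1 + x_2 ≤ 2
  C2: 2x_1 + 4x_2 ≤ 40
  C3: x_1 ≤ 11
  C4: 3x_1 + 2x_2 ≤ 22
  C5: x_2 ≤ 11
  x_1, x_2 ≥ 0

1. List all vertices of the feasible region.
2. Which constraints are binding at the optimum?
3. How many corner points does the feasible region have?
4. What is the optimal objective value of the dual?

1. (0, 0), (2, 0), (0, 2)
2. C1, x_1 ≥ 0
3. 3
4. 18 (by strong duality, equal to the primal optimum)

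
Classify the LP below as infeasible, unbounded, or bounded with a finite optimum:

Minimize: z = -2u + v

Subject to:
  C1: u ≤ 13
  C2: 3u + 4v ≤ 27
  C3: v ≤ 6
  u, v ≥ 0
The point (9, 0) satisfies every constraint, so the LP is feasible; the constraints give u ≤ 13 and v ≤ 6, which with u, v ≥ 0 keep the feasible region inside a bounded box. A feasible, bounded LP attains a finite optimum at a vertex.

Evaluating z = -2u + v at each vertex:
  (0, 0): z = 0
  (9, 0): z = -18
  (1, 6): z = 4
  (0, 6): z = 6

The LP has an optimal solution: (9, 0) with z = -18.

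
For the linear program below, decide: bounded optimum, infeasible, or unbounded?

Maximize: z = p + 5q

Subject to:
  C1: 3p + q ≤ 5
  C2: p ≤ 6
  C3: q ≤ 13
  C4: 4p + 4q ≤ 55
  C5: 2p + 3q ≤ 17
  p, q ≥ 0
The point (0, 5) satisfies every constraint, so the LP is feasible; the constraints give p ≤ 6 and q ≤ 13, which with p, q ≥ 0 keep the feasible region inside a bounded box. A feasible, bounded LP attains a finite optimum at a vertex.

Feasible with finite optimum z* = 25 at (0, 5).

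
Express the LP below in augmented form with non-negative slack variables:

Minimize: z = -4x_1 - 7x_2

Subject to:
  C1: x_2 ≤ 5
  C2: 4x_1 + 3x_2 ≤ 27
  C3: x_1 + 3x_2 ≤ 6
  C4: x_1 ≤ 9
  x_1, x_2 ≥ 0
min z = -4x_1 - 7x_2

s.t.
  x_2 + s1 = 5
  4x_1 + 3x_2 + s2 = 27
  x_1 + 3x_2 + s3 = 6
  x_1 + s4 = 9
  x_1, x_2, s1, s2, s3, s4 ≥ 0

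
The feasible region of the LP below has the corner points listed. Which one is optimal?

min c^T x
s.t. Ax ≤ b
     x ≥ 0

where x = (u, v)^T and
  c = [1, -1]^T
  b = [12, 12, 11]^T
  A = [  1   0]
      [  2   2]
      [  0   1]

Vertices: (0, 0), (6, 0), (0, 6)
Evaluating z = u - v at each vertex:
  (0, 0): z = 0
  (6, 0): z = 6
  (0, 6): z = -6

The smallest value is z = -6, attained at (0, 6).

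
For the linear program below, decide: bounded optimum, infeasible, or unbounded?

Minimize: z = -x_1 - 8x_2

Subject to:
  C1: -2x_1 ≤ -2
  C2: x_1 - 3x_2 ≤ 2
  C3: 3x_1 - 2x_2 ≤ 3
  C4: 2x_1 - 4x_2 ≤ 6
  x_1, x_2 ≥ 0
Feasible point: (1, 0) satisfies every constraint, so the LP is feasible.
Direction d = (0, 1): for each constraint row a, a·d ≤ 0 —
  (-2)(0) + (0)(1) = 0 ≤ 0
  (1)(0) + (-3)(1) = -3 ≤ 0
  (3)(0) + (-2)(1) = -2 ≤ 0
  (2)(0) + (-4)(1) = -4 ≤ 0
and d ≥ 0, so (1, 0) + t·d stays feasible for every t ≥ 0. Along this ray z = -x_1 - 8x_2 changes by -8 per unit t, so z → −∞.

Unbounded — the objective can decrease without bound over the feasible region.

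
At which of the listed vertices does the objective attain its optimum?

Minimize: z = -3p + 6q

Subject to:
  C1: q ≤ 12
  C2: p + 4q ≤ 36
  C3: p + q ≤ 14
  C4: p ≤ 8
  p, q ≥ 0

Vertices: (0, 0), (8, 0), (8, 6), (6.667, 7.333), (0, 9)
Evaluating z = -3p + 6q at each vertex:
  (0, 0): z = 0
  (8, 0): z = -24
  (8, 6): z = 12
  (6.667, 7.333): z = 24
  (0, 9): z = 54

The smallest value is z = -24, attained at (8, 0).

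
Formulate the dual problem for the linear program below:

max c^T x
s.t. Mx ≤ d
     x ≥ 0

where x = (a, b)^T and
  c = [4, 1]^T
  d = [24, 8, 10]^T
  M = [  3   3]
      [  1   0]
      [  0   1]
Minimize: z = 24y1 + 8y2 + 10y3

Subject to:
  C1: -3y1 - y2 ≤ -4
  C2: -3y1 - y3 ≤ -1
  y1, y2, y3 ≥ 0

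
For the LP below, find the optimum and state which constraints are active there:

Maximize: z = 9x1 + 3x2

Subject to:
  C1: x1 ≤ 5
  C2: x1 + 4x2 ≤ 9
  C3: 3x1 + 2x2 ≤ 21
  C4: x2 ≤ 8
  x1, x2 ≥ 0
Optimal: x1 = 5, x2 = 1
Slack at optimum:
  C1: slack = 0 (binding)
  C2: slack = 0 (binding)
  C3: slack = 4
  C4: slack = 7
  x1 ≥ 0: x1 = 5
  x2 ≥ 0: x2 = 1
Binding constraints: C1, C2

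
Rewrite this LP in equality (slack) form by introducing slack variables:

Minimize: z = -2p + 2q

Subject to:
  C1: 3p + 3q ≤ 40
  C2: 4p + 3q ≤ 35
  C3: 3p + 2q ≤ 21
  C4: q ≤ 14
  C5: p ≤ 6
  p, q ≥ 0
min z = -2p + 2q

s.t.
  3p + 3q + s1 = 40
  4p + 3q + s2 = 35
  3p + 2q + s3 = 21
  q + s4 = 14
  p + s5 = 6
  p, q, s1, s2, s3, s4, s5 ≥ 0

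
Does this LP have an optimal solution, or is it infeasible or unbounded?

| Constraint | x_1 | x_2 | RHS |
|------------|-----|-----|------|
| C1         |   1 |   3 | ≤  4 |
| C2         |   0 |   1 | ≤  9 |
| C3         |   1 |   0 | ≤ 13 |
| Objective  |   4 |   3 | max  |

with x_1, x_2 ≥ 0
The point (4, 0) satisfies every constraint, so the LP is feasible; the constraints give x_1 ≤ 13 and x_2 ≤ 9, which with x_1, x_2 ≥ 0 keep the feasible region inside a bounded box. A feasible, bounded LP attains a finite optimum at a vertex.

Evaluating z = 4x_1 + 3x_2 at each vertex:
  (0, 0): z = 0
  (4, 0): z = 16
  (0, 1.333): z = 4

The LP has an optimal solution: (4, 0) with z = 16.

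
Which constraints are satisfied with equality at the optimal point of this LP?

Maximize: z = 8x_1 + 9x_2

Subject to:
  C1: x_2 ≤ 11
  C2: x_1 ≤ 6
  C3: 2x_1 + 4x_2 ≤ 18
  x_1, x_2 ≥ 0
Optimal: x_1 = 6, x_2 = 1.5
Binding: C2, C3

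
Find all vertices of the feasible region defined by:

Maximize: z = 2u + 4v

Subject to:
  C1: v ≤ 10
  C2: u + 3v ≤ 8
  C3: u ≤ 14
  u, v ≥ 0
Each vertex is the intersection of two constraint boundaries that also satisfies all remaining constraints:
  u = 0 and v = 0 → (0, 0)
  u + 3v = 8 and v = 0 → (8, 0)
  u + 3v = 8 and u = 0 → (0, 2.667)

Vertices: (0, 0), (8, 0), (0, 2.667)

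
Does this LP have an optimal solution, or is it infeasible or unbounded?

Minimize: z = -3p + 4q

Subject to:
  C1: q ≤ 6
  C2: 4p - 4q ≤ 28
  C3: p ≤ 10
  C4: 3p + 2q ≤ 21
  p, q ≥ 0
The point (7, 0) satisfies every constraint, so the LP is feasible; the constraints give p ≤ 10 and q ≤ 6, which with p, q ≥ 0 keep the feasible region inside a bounded box. A feasible, bounded LP attains a finite optimum at a vertex.

Bounded optimum: z* = -21 at (7, 0).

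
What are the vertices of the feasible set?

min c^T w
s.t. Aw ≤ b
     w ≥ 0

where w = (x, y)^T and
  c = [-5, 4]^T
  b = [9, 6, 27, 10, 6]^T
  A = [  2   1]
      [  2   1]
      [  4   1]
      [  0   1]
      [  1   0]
Each vertex is the intersection of two constraint boundaries that also satisfies all remaining constraints:
  x = 0 and y = 0 → (0, 0)
  2x + y = 6 and y = 0 → (3, 0)
  2x + y = 6 and x = 0 → (0, 6)

Vertices: (0, 0), (3, 0), (0, 6)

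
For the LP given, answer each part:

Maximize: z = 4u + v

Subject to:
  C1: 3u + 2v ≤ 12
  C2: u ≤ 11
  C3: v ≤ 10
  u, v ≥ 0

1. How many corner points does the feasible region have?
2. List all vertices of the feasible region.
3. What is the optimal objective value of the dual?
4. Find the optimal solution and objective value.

1. 3
2. (0, 0), (4, 0), (0, 6)
3. 16 (by strong duality, equal to the primal optimum)
4. u = 4, v = 0, z = 16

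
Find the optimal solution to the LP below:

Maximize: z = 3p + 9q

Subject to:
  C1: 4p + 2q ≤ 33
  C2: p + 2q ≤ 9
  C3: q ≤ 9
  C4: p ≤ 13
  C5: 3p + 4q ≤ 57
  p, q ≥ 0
Each vertex is the intersection of two constraint boundaries that also satisfies all remaining constraints:
  p = 0 and q = 0 → (0, 0)
  4p + 2q = 33 and q = 0 → (8.25, 0)
  4p + 2q = 33 and p + 2q = 9 → (8, 0.5)
  p + 2q = 9 and p = 0 → (0, 4.5)

Evaluating z = 3p + 9q at each vertex:
  (0, 0): z = 0
  (8.25, 0): z = 24.75
  (8, 0.5): z = 28.5
  (0, 4.5): z = 40.5

The maximum is at (0, 4.5) with z = 40.5.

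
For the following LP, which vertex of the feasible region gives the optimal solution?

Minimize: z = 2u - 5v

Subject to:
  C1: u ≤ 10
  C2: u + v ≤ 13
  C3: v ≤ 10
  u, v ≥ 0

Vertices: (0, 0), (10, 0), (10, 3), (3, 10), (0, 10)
(0, 10) with z = -50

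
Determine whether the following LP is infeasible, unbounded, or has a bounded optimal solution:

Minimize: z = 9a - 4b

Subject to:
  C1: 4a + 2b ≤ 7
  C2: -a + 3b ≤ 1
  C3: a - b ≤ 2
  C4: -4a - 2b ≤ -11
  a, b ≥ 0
C1 requires 4a + 2b ≤ 7, while C4 (-4a - 2b ≤ -11) is equivalent to 4a + 2b ≥ 11. Together they would need 11 ≤ 4a + 2b ≤ 7, which is impossible since 11 > 7. No point satisfies all constraints.

Infeasible: no point satisfies all constraints simultaneously.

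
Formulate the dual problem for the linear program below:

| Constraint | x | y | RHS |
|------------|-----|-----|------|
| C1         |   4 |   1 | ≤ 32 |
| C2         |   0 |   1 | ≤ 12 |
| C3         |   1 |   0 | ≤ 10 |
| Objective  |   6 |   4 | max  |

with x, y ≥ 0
Minimize: z = 32y1 + 12y2 + 10y3

Subject to:
  C1: -4y1 - y3 ≤ -6
  C2: -y1 - y2 ≤ -4
  y1, y2, y3 ≥ 0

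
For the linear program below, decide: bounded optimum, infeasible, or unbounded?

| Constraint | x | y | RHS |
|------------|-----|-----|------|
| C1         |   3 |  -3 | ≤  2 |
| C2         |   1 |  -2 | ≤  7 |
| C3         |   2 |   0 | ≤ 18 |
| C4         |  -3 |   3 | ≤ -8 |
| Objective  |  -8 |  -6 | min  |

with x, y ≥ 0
C1 requires 3x - 3y ≤ 2, while C4 (-3x + 3y ≤ -8) is equivalent to 3x - 3y ≥ 8. Together they would need 8 ≤ 3x - 3y ≤ 2, which is impossible since 8 > 2. No point satisfies all constraints.

The feasible region is empty; the LP is infeasible.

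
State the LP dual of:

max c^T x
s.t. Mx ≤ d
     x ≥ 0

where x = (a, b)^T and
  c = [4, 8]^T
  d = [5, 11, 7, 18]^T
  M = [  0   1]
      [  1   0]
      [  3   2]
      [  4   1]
Minimize: z = 5y1 + 11y2 + 7y3 + 18y4

Subject to:
  C1: -y2 - 3y3 - 4y4 ≤ -4
  C2: -y1 - 2y3 - y4 ≤ -8
  y1, y2, y3, y4 ≥ 0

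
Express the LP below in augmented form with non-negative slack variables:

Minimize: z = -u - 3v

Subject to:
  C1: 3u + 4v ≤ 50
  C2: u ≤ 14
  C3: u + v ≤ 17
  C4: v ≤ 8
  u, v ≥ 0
min z = -u - 3v

s.t.
  3u + 4v + s1 = 50
  u + s2 = 14
  u + v + s3 = 17
  v + s4 = 8
  u, v, s1, s2, s3, s4 ≥ 0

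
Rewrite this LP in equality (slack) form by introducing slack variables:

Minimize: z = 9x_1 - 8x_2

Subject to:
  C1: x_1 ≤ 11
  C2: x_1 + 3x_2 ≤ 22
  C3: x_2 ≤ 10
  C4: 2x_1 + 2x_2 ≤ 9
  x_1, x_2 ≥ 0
min z = 9x_1 - 8x_2

s.t.
  x_1 + s1 = 11
  x_1 + 3x_2 + s2 = 22
  x_2 + s3 = 10
  2x_1 + 2x_2 + s4 = 9
  x_1, x_2, s1, s2, s3, s4 ≥ 0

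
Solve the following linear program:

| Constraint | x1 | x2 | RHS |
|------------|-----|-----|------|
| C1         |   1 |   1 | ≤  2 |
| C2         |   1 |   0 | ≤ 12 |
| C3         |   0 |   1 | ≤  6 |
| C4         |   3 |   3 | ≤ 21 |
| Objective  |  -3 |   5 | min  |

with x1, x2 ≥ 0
Each vertex is the intersection of two constraint boundaries that also satisfies all remaining constraints:
  x1 = 0 and x2 = 0 → (0, 0)
  x1 + x2 = 2 and x2 = 0 → (2, 0)
  x1 + x2 = 2 and x1 = 0 → (0, 2)

Evaluating z = -3x1 + 5x2 at each vertex:
  (0, 0): z = 0
  (2, 0): z = -6
  (0, 2): z = 10

The minimum is at (2, 0) with z = -6.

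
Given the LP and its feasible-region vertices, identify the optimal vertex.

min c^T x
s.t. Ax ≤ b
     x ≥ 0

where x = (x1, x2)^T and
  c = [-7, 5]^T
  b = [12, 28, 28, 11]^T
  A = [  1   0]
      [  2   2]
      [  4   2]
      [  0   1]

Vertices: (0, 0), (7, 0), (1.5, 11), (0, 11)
Evaluating z = -7x1 + 5x2 at each vertex:
  (0, 0): z = 0
  (7, 0): z = -49
  (1.5, 11): z = 44.5
  (0, 11): z = 55

The smallest value is z = -49, attained at (7, 0).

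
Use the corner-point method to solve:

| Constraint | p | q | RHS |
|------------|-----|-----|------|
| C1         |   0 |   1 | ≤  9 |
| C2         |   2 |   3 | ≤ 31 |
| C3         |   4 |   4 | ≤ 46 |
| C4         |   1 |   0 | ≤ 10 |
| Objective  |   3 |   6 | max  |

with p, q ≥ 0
Each vertex is the intersection of two constraint boundaries that also satisfies all remaining constraints:
  p = 0 and q = 0 → (0, 0)
  p = 10 and q = 0 → (10, 0)
  4p + 4q = 46 and p = 10 → (10, 1.5)
  2p + 3q = 31 and 4p + 4q = 46 → (3.5, 8)
  q = 9 and 2p + 3q = 31 → (2, 9)
  q = 9 and p = 0 → (0, 9)

Evaluating z = 3p + 6q at each vertex:
  (0, 0): z = 0
  (10, 0): z = 30
  (10, 1.5): z = 39
  (3.5, 8): z = 58.5
  (2, 9): z = 60
  (0, 9): z = 54

The maximum is at (2, 9) with z = 60.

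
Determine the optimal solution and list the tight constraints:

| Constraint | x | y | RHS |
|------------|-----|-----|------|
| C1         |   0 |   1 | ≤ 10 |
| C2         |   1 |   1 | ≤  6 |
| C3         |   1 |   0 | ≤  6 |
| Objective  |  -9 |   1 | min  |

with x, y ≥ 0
Optimal: x = 6, y = 0
Slack at optimum:
  C1: slack = 10
  C2: slack = 0 (binding)
  C3: slack = 0 (binding)
  x ≥ 0: x = 6
  y ≥ 0: y = 0 (binding)
Binding constraints: C2, C3, y ≥ 0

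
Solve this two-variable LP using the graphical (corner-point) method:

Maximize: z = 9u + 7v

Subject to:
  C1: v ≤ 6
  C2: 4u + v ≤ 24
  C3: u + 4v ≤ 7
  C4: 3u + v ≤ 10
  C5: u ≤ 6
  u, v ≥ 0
u = 3, v = 1, z = 34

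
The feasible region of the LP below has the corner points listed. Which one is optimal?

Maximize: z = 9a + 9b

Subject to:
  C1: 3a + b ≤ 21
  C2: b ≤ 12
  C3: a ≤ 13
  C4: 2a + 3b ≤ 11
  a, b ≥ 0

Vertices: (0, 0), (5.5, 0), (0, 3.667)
Evaluating z = 9a + 9b at each vertex:
  (0, 0): z = 0
  (5.5, 0): z = 49.5
  (0, 3.667): z = 33

The largest value is z = 49.5, attained at (5.5, 0).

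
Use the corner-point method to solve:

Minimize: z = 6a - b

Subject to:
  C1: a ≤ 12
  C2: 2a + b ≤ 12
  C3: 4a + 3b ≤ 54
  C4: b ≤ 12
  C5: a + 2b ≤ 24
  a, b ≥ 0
Each vertex is the intersection of two constraint boundaries that also satisfies all remaining constraints:
  a = 0 and b = 0 → (0, 0)
  2a + b = 12 and b = 0 → (6, 0)
  2a + b = 12 and b = 12 → (0, 12)

Evaluating z = 6a - b at each vertex:
  (0, 0): z = 0
  (6, 0): z = 36
  (0, 12): z = -12

The minimum is at (0, 12) with z = -12.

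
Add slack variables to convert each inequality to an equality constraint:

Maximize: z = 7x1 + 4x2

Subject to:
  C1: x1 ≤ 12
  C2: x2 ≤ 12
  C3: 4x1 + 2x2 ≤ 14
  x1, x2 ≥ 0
max z = 7x1 + 4x2

s.t.
  x1 + s1 = 12
  x2 + s2 = 12
  4x1 + 2x2 + s3 = 14
  x1, x2, s1, s2, s3 ≥ 0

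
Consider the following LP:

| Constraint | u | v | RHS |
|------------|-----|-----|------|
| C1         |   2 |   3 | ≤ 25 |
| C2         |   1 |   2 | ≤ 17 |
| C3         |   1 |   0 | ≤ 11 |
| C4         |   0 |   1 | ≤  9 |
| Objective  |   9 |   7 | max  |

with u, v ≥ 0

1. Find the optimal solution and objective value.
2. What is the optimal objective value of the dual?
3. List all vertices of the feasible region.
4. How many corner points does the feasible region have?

1. u = 11, v = 1, z = 106
2. 106 (by strong duality, equal to the primal optimum)
3. (0, 0), (11, 0), (11, 1), (0, 8.333)
4. 4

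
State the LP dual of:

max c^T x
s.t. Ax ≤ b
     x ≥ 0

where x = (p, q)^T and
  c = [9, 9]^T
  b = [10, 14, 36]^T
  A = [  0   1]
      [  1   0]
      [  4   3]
Minimize: z = 10y1 + 14y2 + 36y3

Subject to:
  C1: -y2 - 4y3 ≤ -9
  C2: -y1 - 3y3 ≤ -9
  y1, y2, y3 ≥ 0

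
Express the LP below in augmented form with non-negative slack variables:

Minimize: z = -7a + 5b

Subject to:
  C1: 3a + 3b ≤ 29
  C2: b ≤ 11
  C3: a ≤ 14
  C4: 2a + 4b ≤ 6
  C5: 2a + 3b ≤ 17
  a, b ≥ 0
min z = -7a + 5b

s.t.
  3a + 3b + s1 = 29
  b + s2 = 11
  a + s3 = 14
  2a + 4b + s4 = 6
  2a + 3b + s5 = 17
  a, b, s1, s2, s3, s4, s5 ≥ 0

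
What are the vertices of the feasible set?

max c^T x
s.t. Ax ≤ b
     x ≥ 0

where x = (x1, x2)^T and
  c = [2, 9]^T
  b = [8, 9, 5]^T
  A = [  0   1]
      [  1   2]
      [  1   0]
Each vertex is the intersection of two constraint boundaries that also satisfies all remaining constraints:
  x1 = 0 and x2 = 0 → (0, 0)
  x1 = 5 and x2 = 0 → (5, 0)
  x1 + 2x2 = 9 and x1 = 5 → (5, 2)
  x1 + 2x2 = 9 and x1 = 0 → (0, 4.5)

Vertices: (0, 0), (5, 0), (5, 2), (0, 4.5)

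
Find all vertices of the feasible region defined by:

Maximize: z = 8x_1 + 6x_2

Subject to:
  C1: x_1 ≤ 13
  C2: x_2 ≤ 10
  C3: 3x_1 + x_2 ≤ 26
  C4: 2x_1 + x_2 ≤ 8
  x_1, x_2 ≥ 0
Each vertex is the intersection of two constraint boundaries that also satisfies all remaining constraints:
  x_1 = 0 and x_2 = 0 → (0, 0)
  2x_1 + x_2 = 8 and x_2 = 0 → (4, 0)
  2x_1 + x_2 = 8 and x_1 = 0 → (0, 8)

Vertices: (0, 0), (4, 0), (0, 8)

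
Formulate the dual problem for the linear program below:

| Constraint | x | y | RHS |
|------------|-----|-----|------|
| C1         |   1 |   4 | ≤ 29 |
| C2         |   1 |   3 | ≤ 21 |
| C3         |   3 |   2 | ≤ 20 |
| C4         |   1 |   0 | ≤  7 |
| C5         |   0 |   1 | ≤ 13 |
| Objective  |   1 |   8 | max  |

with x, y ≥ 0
Minimize: z = 29y1 + 21y2 + 20y3 + 7y4 + 13y5

Subject to:
  C1: -y1 - y2 - 3y3 - y4 ≤ -1
  C2: -4y1 - 3y2 - 2y3 - y5 ≤ -8
  y1, y2, y3, y4, y5 ≥ 0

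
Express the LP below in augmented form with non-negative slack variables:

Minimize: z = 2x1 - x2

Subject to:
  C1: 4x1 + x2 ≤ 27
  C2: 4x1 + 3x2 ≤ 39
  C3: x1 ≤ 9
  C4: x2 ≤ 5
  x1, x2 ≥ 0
min z = 2x1 - x2

s.t.
  4x1 + x2 + s1 = 27
  4x1 + 3x2 + s2 = 39
  x1 + s3 = 9
  x2 + s4 = 5
  x1, x2, s1, s2, s3, s4 ≥ 0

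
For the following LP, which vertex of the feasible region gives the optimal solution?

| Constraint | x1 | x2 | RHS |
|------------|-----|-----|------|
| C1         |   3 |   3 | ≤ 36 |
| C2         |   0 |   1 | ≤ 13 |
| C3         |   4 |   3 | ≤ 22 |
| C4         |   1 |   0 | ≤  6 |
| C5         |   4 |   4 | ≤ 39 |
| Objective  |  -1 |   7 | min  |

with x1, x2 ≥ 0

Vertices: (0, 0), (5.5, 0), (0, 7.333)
(5.5, 0) with z = -5.5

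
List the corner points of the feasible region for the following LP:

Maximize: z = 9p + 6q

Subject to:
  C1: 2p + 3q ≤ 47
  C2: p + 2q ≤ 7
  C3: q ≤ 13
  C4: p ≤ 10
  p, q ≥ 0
Each vertex is the intersection of two constraint boundaries that also satisfies all remaining constraints:
  p = 0 and q = 0 → (0, 0)
  p + 2q = 7 and q = 0 → (7, 0)
  p + 2q = 7 and p = 0 → (0, 3.5)

Vertices: (0, 0), (7, 0), (0, 3.5)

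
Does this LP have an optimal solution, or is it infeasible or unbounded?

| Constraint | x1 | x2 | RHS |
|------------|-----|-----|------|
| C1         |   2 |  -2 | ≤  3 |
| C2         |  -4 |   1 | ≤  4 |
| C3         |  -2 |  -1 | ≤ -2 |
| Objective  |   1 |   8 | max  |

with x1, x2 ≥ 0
Feasible point: (1, 0) satisfies every constraint, so the LP is feasible.
Direction d = (1, 1): for each constraint row a, a·d ≤ 0 —
  (2)(1) + (-2)(1) = 0 ≤ 0
  (-4)(1) + (1)(1) = -3 ≤ 0
  (-2)(1) + (-1)(1) = -3 ≤ 0
and d ≥ 0, so (1, 0) + t·d stays feasible for every t ≥ 0. Along this ray z = x1 + 8x2 changes by 9 per unit t, so z → +∞.

The LP is unbounded; z can be made arbitrarily large.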